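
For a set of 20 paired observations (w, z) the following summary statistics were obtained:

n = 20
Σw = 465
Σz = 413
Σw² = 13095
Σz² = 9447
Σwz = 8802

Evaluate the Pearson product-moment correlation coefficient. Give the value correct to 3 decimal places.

r = (nΣwz − ΣwΣz) / √[(nΣw² − (Σw)²)(nΣz² − (Σz)²)]
Numerator: 20×8802 − 465×413 = -16005
Denominator: √[(261900 − 216225)(188940 − 170569)] = √[45675 × 18371] = 28967.1439
r = -16005 / 28967.1439 ≈ -0.553

-0.553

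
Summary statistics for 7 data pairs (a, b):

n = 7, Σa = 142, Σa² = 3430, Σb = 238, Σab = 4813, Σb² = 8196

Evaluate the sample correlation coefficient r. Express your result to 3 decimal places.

-0.063

r = (nΣab − ΣaΣb) / √[(nΣa² − (Σa)²)(nΣb² − (Σb)²)]
Numerator: 7×4813 − 142×238 = -105
Denominator: √[(24010 − 20164)(57372 − 56644)] = √[3846 × 728] = 1673.2866
r = -105 / 1673.2866 ≈ -0.063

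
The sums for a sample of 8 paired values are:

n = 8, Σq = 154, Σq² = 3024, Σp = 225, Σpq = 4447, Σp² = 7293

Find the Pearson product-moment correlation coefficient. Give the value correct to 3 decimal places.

r = (nΣpq − ΣpΣq) / √[(nΣp² − (Σp)²)(nΣq² − (Σq)²)]
Numerator: 8×4447 − 225×154 = 926
Denominator: √[(58344 − 50625)(24192 − 23716)] = √[7719 × 476] = 1916.8318
r = 926 / 1916.8318 ≈ 0.483

0.483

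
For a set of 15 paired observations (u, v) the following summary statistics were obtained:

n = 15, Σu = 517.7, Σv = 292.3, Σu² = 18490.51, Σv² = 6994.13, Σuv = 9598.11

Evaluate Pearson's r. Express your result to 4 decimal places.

-0.5450

r = (nΣuv − ΣuΣv) / √[(nΣu² − (Σu)²)(nΣv² − (Σv)²)]
Numerator: 15×9598.11 − 517.7×292.3 = -7352.06
Denominator: √[(277357.65 − 268013.29)(104911.95 − 85439.29)] = √[9344.36 × 19472.66] = 13489.2381
r = -7352.06 / 13489.2381 ≈ -0.5450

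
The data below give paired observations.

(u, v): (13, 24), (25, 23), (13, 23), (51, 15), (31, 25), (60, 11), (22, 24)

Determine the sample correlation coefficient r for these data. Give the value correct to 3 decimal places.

-0.905

n = 7, Σu = 215, Σv = 145, Σu² = 8609, Σv² = 3181, Σuv = 3914
nΣuv − ΣuΣv = 27398 − 31175 = -3777
nΣu² − (Σu)² = 60263 − 46225 = 14038; nΣv² − (Σv)² = 22267 − 21025 = 1242
r = -3777 / √(14038 × 1242) = -3777 / 4175.5474 ≈ -0.905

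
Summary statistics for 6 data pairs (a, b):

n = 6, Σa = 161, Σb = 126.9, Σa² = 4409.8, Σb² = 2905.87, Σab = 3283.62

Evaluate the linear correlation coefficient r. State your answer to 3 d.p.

r = (nΣab − ΣaΣb) / √[(nΣa² − (Σa)²)(nΣb² − (Σb)²)]
Numerator: 6×3283.62 − 161×126.9 = -729.18
Denominator: √[(26458.8 − 25921)(17435.22 − 16103.61)] = √[537.8 × 1331.61] = 846.2505
r = -729.18 / 846.2505 ≈ -0.862

-0.862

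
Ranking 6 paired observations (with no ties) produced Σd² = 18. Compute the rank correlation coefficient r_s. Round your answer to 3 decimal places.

ρ = 1 − 6Σd² / [n(n²−1)] = 1 − 6×18 / (6×35)
  = 1 − 108/210 = 1 − 0.5143 ≈ 0.486

0.486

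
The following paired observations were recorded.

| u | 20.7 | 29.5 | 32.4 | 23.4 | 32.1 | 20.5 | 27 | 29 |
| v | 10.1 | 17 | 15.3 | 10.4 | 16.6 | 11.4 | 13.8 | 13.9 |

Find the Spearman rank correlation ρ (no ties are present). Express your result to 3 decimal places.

0.833

Rank u: 2, 6, 8, 3, 7, 1, 4, 5
Rank v: 1, 8, 6, 2, 7, 3, 4, 5
d = rank(u) − rank(v): 1, -2, 2, 1, 0, -2, 0, 0; Σd² = 14
ρ = 1 − 6Σd² / [n(n²−1)] = 1 − 6×14 / (8×63) = 1 − 84/504 ≈ 0.833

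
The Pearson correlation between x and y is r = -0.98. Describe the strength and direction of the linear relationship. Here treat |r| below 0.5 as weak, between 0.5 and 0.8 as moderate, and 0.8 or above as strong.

r = -0.98 < 0 so the relationship is negative.
|r| = 0.98, which falls in the strong range.

strong negative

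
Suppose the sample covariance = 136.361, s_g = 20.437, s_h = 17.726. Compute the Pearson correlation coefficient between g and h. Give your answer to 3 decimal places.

0.376

r = Cov(g,h) / (s_g · s_h) = 136.361 / (20.437 × 17.726)
  = 136.361 / 362.2663 ≈ 0.376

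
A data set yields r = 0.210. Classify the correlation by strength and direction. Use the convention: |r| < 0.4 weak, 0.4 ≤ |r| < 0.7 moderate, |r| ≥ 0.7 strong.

r = 0.210 > 0 so the relationship is positive.
|r| = 0.210, which falls in the weak range.

weak positive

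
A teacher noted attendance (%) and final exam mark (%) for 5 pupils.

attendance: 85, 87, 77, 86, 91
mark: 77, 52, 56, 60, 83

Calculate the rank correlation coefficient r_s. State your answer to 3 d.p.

Rank attendance: 2, 4, 1, 3, 5
Rank mark: 4, 1, 2, 3, 5
d = rank(attendance) − rank(mark): -2, 3, -1, 0, 0; Σd² = 14
ρ = 1 − 6Σd² / [n(n²−1)] = 1 − 6×14 / (5×24) = 1 − 84/120 ≈ 0.300

0.300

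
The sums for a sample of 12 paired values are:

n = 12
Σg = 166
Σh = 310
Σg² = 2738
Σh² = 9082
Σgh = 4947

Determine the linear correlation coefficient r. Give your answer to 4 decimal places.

r = (nΣgh − ΣgΣh) / √[(nΣg² − (Σg)²)(nΣh² − (Σh)²)]
Numerator: 12×4947 − 166×310 = 7904
Denominator: √[(32856 − 27556)(108984 − 96100)] = √[5300 × 12884] = 8263.4859
r = 7904 / 8263.4859 ≈ 0.9565

0.9565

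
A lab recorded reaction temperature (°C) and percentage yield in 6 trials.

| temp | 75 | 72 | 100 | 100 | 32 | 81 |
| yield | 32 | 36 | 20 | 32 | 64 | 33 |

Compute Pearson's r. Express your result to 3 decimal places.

-0.938

n = 6, Σx = 460, Σy = 217, Σx² = 38394, Σy² = 8929, Σxy = 14913
nΣxy − ΣxΣy = 89478 − 99820 = -10342
nΣx² − (Σx)² = 230364 − 211600 = 18764; nΣy² − (Σy)² = 53574 − 47089 = 6485
r = -10342 / √(18764 × 6485) = -10342 / 11031.0716 ≈ -0.938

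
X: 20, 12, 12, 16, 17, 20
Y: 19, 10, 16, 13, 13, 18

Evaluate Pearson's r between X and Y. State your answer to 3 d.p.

n = 6, ΣX = 97, ΣY = 89, ΣX² = 1633, ΣY² = 1379, ΣXY = 1481
nΣXY − ΣXΣY = 8886 − 8633 = 253
nΣX² − (ΣX)² = 9798 − 9409 = 389; nΣY² − (ΣY)² = 8274 − 7921 = 353
r = 253 / √(389 × 353) = 253 / 370.5631 ≈ 0.683

0.683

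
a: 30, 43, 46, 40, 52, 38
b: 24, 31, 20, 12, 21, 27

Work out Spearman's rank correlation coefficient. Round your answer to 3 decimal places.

-0.257

Rank a: 1, 4, 5, 3, 6, 2
Rank b: 4, 6, 2, 1, 3, 5
d = rank(a) − rank(b): -3, -2, 3, 2, 3, -3; Σd² = 44
ρ = 1 − 6Σd² / [n(n²−1)] = 1 − 6×44 / (6×35) = 1 − 264/210 ≈ -0.257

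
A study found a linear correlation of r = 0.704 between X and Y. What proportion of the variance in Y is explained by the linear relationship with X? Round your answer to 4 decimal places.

r² = (0.704)² = 0.4956

0.4956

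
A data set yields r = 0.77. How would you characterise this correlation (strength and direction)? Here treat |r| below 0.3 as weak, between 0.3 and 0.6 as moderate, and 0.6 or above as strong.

strong positive

r = 0.77 > 0 so the relationship is positive.
|r| = 0.77, which falls in the strong range.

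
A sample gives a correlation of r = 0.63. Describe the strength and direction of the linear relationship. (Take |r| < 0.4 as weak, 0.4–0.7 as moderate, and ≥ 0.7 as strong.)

r = 0.63 > 0 so the relationship is positive.
|r| = 0.63, which falls in the moderate range.

moderate positive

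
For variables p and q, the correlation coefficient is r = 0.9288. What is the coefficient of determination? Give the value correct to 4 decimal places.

0.8627

r² = (0.9288)² = 0.8627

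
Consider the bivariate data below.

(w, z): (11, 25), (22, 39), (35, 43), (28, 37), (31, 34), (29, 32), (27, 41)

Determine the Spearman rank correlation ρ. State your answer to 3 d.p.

Rank w: 1, 2, 7, 4, 6, 5, 3
Rank z: 1, 5, 7, 4, 3, 2, 6
d = rank(w) − rank(z): 0, -3, 0, 0, 3, 3, -3; Σd² = 36
ρ = 1 − 6Σd² / [n(n²−1)] = 1 − 6×36 / (7×48) = 1 − 216/336 ≈ 0.357

0.357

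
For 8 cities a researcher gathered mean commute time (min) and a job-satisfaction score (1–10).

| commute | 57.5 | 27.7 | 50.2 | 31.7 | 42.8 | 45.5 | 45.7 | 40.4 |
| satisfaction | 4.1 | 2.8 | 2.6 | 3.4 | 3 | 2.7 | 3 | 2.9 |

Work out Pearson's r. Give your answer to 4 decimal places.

0.3473

n = 8, Σx = 341.5, Σy = 24.5, Σx² = 15221.21, Σy² = 76.67, Σxy = 1057.12
nΣxy − ΣxΣy = 8456.96 − 8366.75 = 90.21
nΣx² − (Σx)² = 121769.68 − 116622.25 = 5147.43; nΣy² − (Σy)² = 613.36 − 600.25 = 13.11
r = 90.21 / √(5147.43 × 13.11) = 90.21 / 259.7745 ≈ 0.3473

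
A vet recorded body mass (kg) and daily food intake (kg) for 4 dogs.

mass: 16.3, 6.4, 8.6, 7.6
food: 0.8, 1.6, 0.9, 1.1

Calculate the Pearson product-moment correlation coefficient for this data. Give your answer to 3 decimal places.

n = 4, Σx = 38.9, Σy = 4.4, Σx² = 438.37, Σy² = 5.22, Σxy = 39.38
nΣxy − ΣxΣy = 157.52 − 171.16 = -13.64
nΣx² − (Σx)² = 1753.48 − 1513.21 = 240.27; nΣy² − (Σy)² = 20.88 − 19.36 = 1.52
r = -13.64 / √(240.27 × 1.52) = -13.64 / 19.1105 ≈ -0.714

-0.714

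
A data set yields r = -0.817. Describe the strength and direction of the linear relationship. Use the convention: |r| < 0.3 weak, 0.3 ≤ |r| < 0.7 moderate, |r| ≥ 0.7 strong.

r = -0.817 < 0 so the relationship is negative.
|r| = 0.817, which falls in the strong range.

strong negative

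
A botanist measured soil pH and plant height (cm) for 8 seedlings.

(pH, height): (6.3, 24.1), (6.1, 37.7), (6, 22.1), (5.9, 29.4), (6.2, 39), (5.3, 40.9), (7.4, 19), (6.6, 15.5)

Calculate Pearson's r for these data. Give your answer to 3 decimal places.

n = 8, Σx = 49.8, Σy = 227.7, Σx² = 312.56, Σy² = 7149.93, Σxy = 1389.33
nΣxy − ΣxΣy = 11114.64 − 11339.46 = -224.82
nΣx² − (Σx)² = 2500.48 − 2480.04 = 20.44; nΣy² − (Σy)² = 57199.44 − 51847.29 = 5352.15
r = -224.82 / √(20.44 × 5352.15) = -224.82 / 330.7536 ≈ -0.680

-0.680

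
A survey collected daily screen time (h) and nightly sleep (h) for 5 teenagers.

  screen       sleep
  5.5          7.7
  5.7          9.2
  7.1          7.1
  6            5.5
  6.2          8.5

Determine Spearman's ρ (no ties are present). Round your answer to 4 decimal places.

Rank screen: 1, 2, 5, 3, 4
Rank sleep: 3, 5, 2, 1, 4
d = rank(screen) − rank(sleep): -2, -3, 3, 2, 0; Σd² = 26
ρ = 1 − 6Σd² / [n(n²−1)] = 1 − 6×26 / (5×24) = 1 − 156/120 ≈ -0.3000

-0.3000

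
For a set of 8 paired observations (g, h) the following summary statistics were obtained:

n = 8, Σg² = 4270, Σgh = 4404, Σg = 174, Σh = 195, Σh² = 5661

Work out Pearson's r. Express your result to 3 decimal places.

0.245

r = (nΣgh − ΣgΣh) / √[(nΣg² − (Σg)²)(nΣh² − (Σh)²)]
Numerator: 8×4404 − 174×195 = 1302
Denominator: √[(34160 − 30276)(45288 − 38025)] = √[3884 × 7263] = 5311.2609
r = 1302 / 5311.2609 ≈ 0.245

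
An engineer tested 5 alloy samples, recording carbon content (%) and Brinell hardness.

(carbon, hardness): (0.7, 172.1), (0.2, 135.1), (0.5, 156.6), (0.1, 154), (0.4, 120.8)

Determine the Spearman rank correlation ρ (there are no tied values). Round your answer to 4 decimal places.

Rank carbon: 5, 2, 4, 1, 3
Rank hardness: 5, 2, 4, 3, 1
d = rank(carbon) − rank(hardness): 0, 0, 0, -2, 2; Σd² = 8
ρ = 1 − 6Σd² / [n(n²−1)] = 1 − 6×8 / (5×24) = 1 − 48/120 ≈ 0.6000

0.6000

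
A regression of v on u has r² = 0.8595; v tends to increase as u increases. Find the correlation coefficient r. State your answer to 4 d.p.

0.9271

|r| = √0.8595 = 0.9271
The association is positive, so r = 0.9271.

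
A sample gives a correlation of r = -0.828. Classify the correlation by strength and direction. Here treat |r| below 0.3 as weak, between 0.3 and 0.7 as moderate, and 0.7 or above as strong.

r = -0.828 < 0 so the relationship is negative.
|r| = 0.828, which falls in the strong range.

strong negative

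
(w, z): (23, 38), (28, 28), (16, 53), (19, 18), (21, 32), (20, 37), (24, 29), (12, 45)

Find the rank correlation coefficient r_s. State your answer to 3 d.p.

Rank w: 6, 8, 2, 3, 5, 4, 7, 1
Rank z: 6, 2, 8, 1, 4, 5, 3, 7
d = rank(w) − rank(z): 0, 6, -6, 2, 1, -1, 4, -6; Σd² = 130
ρ = 1 − 6Σd² / [n(n²−1)] = 1 − 6×130 / (8×63) = 1 − 780/504 ≈ -0.548

-0.548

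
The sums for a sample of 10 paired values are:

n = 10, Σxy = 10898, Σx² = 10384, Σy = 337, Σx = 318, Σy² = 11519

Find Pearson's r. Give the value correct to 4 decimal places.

0.8645

r = (nΣxy − ΣxΣy) / √[(nΣx² − (Σx)²)(nΣy² − (Σy)²)]
Numerator: 10×10898 − 318×337 = 1814
Denominator: √[(103840 − 101124)(115190 − 113569)] = √[2716 × 1621] = 2098.2459
r = 1814 / 2098.2459 ≈ 0.8645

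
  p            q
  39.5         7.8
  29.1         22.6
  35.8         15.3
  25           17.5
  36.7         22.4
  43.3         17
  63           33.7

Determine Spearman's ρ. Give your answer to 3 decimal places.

Rank p: 5, 2, 3, 1, 4, 6, 7
Rank q: 1, 6, 2, 4, 5, 3, 7
d = rank(p) − rank(q): 4, -4, 1, -3, -1, 3, 0; Σd² = 52
ρ = 1 − 6Σd² / [n(n²−1)] = 1 − 6×52 / (7×48) = 1 − 312/336 ≈ 0.071

0.071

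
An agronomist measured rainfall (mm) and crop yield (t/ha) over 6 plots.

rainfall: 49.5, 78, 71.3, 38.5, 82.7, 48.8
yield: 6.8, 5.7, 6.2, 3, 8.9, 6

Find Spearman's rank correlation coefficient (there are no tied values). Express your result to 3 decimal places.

Rank rainfall: 3, 5, 4, 1, 6, 2
Rank yield: 5, 2, 4, 1, 6, 3
d = rank(rainfall) − rank(yield): -2, 3, 0, 0, 0, -1; Σd² = 14
ρ = 1 − 6Σd² / [n(n²−1)] = 1 − 6×14 / (6×35) = 1 − 84/210 ≈ 0.600

0.600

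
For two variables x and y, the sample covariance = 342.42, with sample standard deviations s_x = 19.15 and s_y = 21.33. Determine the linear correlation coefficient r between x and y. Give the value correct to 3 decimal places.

0.838

r = Cov(x,y) / (s_x · s_y) = 342.42 / (19.15 × 21.33)
  = 342.42 / 408.4695 ≈ 0.838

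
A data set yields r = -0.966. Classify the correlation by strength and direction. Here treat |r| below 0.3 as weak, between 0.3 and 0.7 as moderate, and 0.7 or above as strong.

r = -0.966 < 0 so the relationship is negative.
|r| = 0.966, which falls in the strong range.

strong negative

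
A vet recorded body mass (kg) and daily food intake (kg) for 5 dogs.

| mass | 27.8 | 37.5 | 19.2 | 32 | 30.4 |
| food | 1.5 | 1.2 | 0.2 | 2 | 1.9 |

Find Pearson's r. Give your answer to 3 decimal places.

0.645

n = 5, Σx = 146.9, Σy = 6.8, Σx² = 4495.89, Σy² = 11.34, Σxy = 212.3
nΣxy − ΣxΣy = 1061.5 − 998.92 = 62.58
nΣx² − (Σx)² = 22479.45 − 21579.61 = 899.84; nΣy² − (Σy)² = 56.7 − 46.24 = 10.46
r = 62.58 / √(899.84 × 10.46) = 62.58 / 97.0171 ≈ 0.645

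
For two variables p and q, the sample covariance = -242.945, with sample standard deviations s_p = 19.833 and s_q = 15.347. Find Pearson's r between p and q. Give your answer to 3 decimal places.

-0.798

r = Cov(p,q) / (s_p · s_q) = -242.945 / (19.833 × 15.347)
  = -242.945 / 304.3771 ≈ -0.798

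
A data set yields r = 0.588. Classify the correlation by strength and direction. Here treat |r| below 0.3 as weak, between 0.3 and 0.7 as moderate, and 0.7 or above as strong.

r = 0.588 > 0 so the relationship is positive.
|r| = 0.588, which falls in the moderate range.

moderate positive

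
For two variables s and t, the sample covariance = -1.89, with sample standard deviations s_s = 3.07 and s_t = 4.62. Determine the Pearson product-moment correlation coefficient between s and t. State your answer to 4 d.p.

-0.1333

r = Cov(s,t) / (s_s · s_t) = -1.89 / (3.07 × 4.62)
  = -1.89 / 14.1834 ≈ -0.1333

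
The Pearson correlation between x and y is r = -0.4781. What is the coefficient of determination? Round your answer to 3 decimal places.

0.229

r² = (-0.4781)² = 0.229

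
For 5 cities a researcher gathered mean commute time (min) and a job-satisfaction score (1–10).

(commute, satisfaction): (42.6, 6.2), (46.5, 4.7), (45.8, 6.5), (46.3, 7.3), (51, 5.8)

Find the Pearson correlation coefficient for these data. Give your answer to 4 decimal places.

n = 5, Σx = 232.2, Σy = 30.5, Σx² = 10819.34, Σy² = 189.71, Σxy = 1414.16
nΣxy − ΣxΣy = 7070.8 − 7082.1 = -11.3
nΣx² − (Σx)² = 54096.7 − 53916.84 = 179.86; nΣy² − (Σy)² = 948.55 − 930.25 = 18.3
r = -11.3 / √(179.86 × 18.3) = -11.3 / 57.3711 ≈ -0.1970

-0.1970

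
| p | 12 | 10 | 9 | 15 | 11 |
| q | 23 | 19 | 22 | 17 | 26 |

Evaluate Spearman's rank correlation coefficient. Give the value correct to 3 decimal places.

-0.200

Rank p: 4, 2, 1, 5, 3
Rank q: 4, 2, 3, 1, 5
d = rank(p) − rank(q): 0, 0, -2, 4, -2; Σd² = 24
ρ = 1 − 6Σd² / [n(n²−1)] = 1 − 6×24 / (5×24) = 1 − 144/120 ≈ -0.200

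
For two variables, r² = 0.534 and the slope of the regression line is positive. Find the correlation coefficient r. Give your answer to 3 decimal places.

0.731

|r| = √0.534 = 0.731
The association is positive, so r = 0.731.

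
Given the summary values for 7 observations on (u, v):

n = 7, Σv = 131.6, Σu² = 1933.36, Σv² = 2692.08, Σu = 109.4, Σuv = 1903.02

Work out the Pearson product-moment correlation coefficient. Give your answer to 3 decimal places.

r = (nΣuv − ΣuΣv) / √[(nΣu² − (Σu)²)(nΣv² − (Σv)²)]
Numerator: 7×1903.02 − 109.4×131.6 = -1075.9
Denominator: √[(13533.52 − 11968.36)(18844.56 − 17318.56)] = √[1565.16 × 1526] = 1545.4560
r = -1075.9 / 1545.4560 ≈ -0.696

-0.696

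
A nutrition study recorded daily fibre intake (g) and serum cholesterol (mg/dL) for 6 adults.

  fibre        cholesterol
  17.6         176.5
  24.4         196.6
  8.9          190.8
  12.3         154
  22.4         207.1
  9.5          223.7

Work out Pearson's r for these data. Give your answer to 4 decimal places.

n = 6, Σx = 95.1, Σy = 1148.7, Σx² = 1727.63, Σy² = 222856.55, Σxy = 18259.95
nΣxy − ΣxΣy = 109559.7 − 109241.37 = 318.33
nΣx² − (Σx)² = 10365.78 − 9044.01 = 1321.77; nΣy² − (Σy)² = 1337139.3 − 1319511.69 = 17627.61
r = 318.33 / √(1321.77 × 17627.61) = 318.33 / 4826.9707 ≈ 0.0659

0.0659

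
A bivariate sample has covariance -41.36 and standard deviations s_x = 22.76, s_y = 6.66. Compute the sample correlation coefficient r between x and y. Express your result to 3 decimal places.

-0.273

r = Cov(x,y) / (s_x · s_y) = -41.36 / (22.76 × 6.66)
  = -41.36 / 151.5816 ≈ -0.273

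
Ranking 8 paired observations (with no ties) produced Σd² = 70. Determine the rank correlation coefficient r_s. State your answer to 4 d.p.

ρ = 1 − 6Σd² / [n(n²−1)] = 1 − 6×70 / (8×63)
  = 1 − 420/504 = 1 − 0.83333 ≈ 0.1667

0.1667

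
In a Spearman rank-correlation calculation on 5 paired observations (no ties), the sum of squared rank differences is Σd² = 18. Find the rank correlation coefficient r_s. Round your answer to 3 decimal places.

ρ = 1 − 6Σd² / [n(n²−1)] = 1 − 6×18 / (5×24)
  = 1 − 108/120 = 1 − 0.9000 ≈ 0.100

0.100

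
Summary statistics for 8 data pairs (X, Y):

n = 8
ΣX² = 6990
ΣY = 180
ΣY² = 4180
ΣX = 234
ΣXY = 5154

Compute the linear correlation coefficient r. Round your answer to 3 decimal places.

r = (nΣXY − ΣXΣY) / √[(nΣX² − (ΣX)²)(nΣY² − (ΣY)²)]
Numerator: 8×5154 − 234×180 = -888
Denominator: √[(55920 − 54756)(33440 − 32400)] = √[1164 × 1040] = 1100.2545
r = -888 / 1100.2545 ≈ -0.807

-0.807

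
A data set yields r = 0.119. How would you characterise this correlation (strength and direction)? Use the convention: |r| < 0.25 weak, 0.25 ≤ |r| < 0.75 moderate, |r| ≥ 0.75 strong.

r = 0.119 > 0 so the relationship is positive.
|r| = 0.119, which falls in the weak range.

weak positive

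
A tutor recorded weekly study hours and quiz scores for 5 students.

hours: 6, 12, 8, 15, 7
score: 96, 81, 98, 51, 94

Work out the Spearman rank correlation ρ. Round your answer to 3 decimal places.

Rank hours: 1, 4, 3, 5, 2
Rank score: 4, 2, 5, 1, 3
d = rank(hours) − rank(score): -3, 2, -2, 4, -1; Σd² = 34
ρ = 1 − 6Σd² / [n(n²−1)] = 1 − 6×34 / (5×24) = 1 − 204/120 ≈ -0.700

-0.700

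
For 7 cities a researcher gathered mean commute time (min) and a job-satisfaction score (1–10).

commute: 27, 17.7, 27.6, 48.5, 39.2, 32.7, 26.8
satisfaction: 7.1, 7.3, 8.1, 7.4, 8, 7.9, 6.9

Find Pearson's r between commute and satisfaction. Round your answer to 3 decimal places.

n = 7, Σx = 219.5, Σy = 52.7, Σx² = 7480.47, Σy² = 398.09, Σxy = 1660.22
nΣxy − ΣxΣy = 11621.54 − 11567.65 = 53.89
nΣx² − (Σx)² = 52363.29 − 48180.25 = 4183.04; nΣy² − (Σy)² = 2786.63 − 2777.29 = 9.34
r = 53.89 / √(4183.04 × 9.34) = 53.89 / 197.6603 ≈ 0.273

0.273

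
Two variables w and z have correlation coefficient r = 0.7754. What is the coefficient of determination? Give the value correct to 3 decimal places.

r² = (0.7754)² = 0.601

0.601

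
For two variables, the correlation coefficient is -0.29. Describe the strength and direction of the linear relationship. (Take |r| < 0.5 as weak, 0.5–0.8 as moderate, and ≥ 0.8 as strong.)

r = -0.29 < 0 so the relationship is negative.
|r| = 0.29, which falls in the weak range.

weak negative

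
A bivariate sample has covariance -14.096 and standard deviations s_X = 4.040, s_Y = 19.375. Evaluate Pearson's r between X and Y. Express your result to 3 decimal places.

r = Cov(X,Y) / (s_X · s_Y) = -14.096 / (4.040 × 19.375)
  = -14.096 / 78.2750 ≈ -0.180

-0.180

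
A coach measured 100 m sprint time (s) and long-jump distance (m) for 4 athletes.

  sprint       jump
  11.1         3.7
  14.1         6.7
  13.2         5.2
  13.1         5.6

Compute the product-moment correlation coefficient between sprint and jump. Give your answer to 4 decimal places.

0.9739

n = 4, Σx = 51.5, Σy = 21.2, Σx² = 667.87, Σy² = 116.98, Σxy = 277.54
nΣxy − ΣxΣy = 1110.16 − 1091.8 = 18.36
nΣx² − (Σx)² = 2671.48 − 2652.25 = 19.23; nΣy² − (Σy)² = 467.92 − 449.44 = 18.48
r = 18.36 / √(19.23 × 18.48) = 18.36 / 18.8513 ≈ 0.9739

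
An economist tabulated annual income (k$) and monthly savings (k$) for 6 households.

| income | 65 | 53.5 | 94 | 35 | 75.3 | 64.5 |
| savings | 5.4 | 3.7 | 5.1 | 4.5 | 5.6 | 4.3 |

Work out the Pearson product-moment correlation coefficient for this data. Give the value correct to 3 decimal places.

n = 6, Σx = 387.3, Σy = 28.6, Σx² = 26978.59, Σy² = 138.96, Σxy = 1884.88
nΣxy − ΣxΣy = 11309.28 − 11076.78 = 232.5
nΣx² − (Σx)² = 161871.54 − 150001.29 = 11870.25; nΣy² − (Σy)² = 833.76 − 817.96 = 15.8
r = 232.5 / √(11870.25 × 15.8) = 232.5 / 433.0704 ≈ 0.537

0.537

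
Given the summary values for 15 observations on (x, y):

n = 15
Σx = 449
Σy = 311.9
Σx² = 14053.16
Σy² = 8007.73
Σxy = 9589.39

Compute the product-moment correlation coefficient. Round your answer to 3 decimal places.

0.262

r = (nΣxy − ΣxΣy) / √[(nΣx² − (Σx)²)(nΣy² − (Σy)²)]
Numerator: 15×9589.39 − 449×311.9 = 3797.75
Denominator: √[(210797.4 − 201601)(120115.95 − 97281.61)] = √[9196.4 × 22834.34] = 14491.1602
r = 3797.75 / 14491.1602 ≈ 0.262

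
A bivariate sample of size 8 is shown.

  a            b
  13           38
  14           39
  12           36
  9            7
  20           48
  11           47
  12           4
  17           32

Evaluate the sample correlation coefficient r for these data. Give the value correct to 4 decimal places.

0.5212

n = 8, Σa = 108, Σb = 251, Σa² = 1544, Σb² = 9863, Σab = 3604
nΣab − ΣaΣb = 28832 − 27108 = 1724
nΣa² − (Σa)² = 12352 − 11664 = 688; nΣb² − (Σb)² = 78904 − 63001 = 15903
r = 1724 / √(688 × 15903) = 1724 / 3307.7582 ≈ 0.5212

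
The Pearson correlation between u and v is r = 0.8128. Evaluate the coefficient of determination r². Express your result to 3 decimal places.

r² = (0.8128)² = 0.661

0.661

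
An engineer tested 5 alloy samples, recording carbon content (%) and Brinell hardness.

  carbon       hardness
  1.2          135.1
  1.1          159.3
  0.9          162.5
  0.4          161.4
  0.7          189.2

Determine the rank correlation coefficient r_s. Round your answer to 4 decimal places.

Rank carbon: 5, 4, 3, 1, 2
Rank hardness: 1, 2, 4, 3, 5
d = rank(carbon) − rank(hardness): 4, 2, -1, -2, -3; Σd² = 34
ρ = 1 − 6Σd² / [n(n²−1)] = 1 − 6×34 / (5×24) = 1 − 204/120 ≈ -0.7000

-0.7000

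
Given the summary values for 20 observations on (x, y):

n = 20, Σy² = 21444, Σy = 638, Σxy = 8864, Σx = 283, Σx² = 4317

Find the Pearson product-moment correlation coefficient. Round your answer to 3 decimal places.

r = (nΣxy − ΣxΣy) / √[(nΣx² − (Σx)²)(nΣy² − (Σy)²)]
Numerator: 20×8864 − 283×638 = -3274
Denominator: √[(86340 − 80089)(428880 − 407044)] = √[6251 × 21836] = 11683.1860
r = -3274 / 11683.1860 ≈ -0.280

-0.280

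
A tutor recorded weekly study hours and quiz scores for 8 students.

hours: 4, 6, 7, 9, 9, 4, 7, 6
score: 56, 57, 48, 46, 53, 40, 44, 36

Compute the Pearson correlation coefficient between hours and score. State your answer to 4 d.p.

0.0690

n = 8, Σx = 52, Σy = 380, Σx² = 364, Σy² = 18446, Σxy = 2477
nΣxy − ΣxΣy = 19816 − 19760 = 56
nΣx² − (Σx)² = 2912 − 2704 = 208; nΣy² − (Σy)² = 147568 − 144400 = 3168
r = 56 / √(208 × 3168) = 56 / 811.7537 ≈ 0.0690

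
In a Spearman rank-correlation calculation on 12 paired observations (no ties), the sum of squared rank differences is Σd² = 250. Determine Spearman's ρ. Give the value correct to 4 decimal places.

0.1259

ρ = 1 − 6Σd² / [n(n²−1)] = 1 − 6×250 / (12×143)
  = 1 − 1500/1716 = 1 − 0.87413 ≈ 0.1259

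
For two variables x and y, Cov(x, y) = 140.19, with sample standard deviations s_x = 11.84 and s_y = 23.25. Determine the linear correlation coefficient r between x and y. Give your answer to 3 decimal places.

0.509

r = Cov(x,y) / (s_x · s_y) = 140.19 / (11.84 × 23.25)
  = 140.19 / 275.2800 ≈ 0.509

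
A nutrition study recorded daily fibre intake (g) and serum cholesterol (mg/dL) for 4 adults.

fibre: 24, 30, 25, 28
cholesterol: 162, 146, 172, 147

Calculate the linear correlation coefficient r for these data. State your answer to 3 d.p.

n = 4, Σx = 107, Σy = 627, Σx² = 2885, Σy² = 98753, Σxy = 16684
nΣxy − ΣxΣy = 66736 − 67089 = -353
nΣx² − (Σx)² = 11540 − 11449 = 91; nΣy² − (Σy)² = 395012 − 393129 = 1883
r = -353 / √(91 × 1883) = -353 / 413.9481 ≈ -0.853

-0.853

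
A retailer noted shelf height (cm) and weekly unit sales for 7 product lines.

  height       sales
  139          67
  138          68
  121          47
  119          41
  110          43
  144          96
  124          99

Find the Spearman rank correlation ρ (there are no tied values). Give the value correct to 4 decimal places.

Rank height: 6, 5, 3, 2, 1, 7, 4
Rank sales: 4, 5, 3, 1, 2, 6, 7
d = rank(height) − rank(sales): 2, 0, 0, 1, -1, 1, -3; Σd² = 16
ρ = 1 − 6Σd² / [n(n²−1)] = 1 − 6×16 / (7×48) = 1 − 96/336 ≈ 0.7143

0.7143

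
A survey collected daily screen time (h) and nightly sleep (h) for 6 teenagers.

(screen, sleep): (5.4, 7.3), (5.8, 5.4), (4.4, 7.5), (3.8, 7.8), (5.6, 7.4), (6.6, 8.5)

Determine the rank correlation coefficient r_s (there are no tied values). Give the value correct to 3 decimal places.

Rank screen: 3, 5, 2, 1, 4, 6
Rank sleep: 2, 1, 4, 5, 3, 6
d = rank(screen) − rank(sleep): 1, 4, -2, -4, 1, 0; Σd² = 38
ρ = 1 − 6Σd² / [n(n²−1)] = 1 − 6×38 / (6×35) = 1 − 228/210 ≈ -0.086

-0.086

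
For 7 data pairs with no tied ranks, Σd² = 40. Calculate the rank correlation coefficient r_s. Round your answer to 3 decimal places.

0.286

ρ = 1 − 6Σd² / [n(n²−1)] = 1 − 6×40 / (7×48)
  = 1 − 240/336 = 1 − 0.7143 ≈ 0.286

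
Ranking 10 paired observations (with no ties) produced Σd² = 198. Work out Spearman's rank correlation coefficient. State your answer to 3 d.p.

-0.200

ρ = 1 − 6Σd² / [n(n²−1)] = 1 − 6×198 / (10×99)
  = 1 − 1188/990 = 1 − 1.2000 ≈ -0.200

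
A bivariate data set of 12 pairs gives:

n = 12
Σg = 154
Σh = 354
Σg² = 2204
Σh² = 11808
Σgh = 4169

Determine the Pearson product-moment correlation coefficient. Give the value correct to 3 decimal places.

r = (nΣgh − ΣgΣh) / √[(nΣg² − (Σg)²)(nΣh² − (Σh)²)]
Numerator: 12×4169 − 154×354 = -4488
Denominator: √[(26448 − 23716)(141696 − 125316)] = √[2732 × 16380] = 6689.5560
r = -4488 / 6689.5560 ≈ -0.671

-0.671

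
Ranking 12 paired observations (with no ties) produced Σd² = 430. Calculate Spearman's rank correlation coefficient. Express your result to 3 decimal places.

ρ = 1 − 6Σd² / [n(n²−1)] = 1 − 6×430 / (12×143)
  = 1 − 2580/1716 = 1 − 1.5035 ≈ -0.503

-0.503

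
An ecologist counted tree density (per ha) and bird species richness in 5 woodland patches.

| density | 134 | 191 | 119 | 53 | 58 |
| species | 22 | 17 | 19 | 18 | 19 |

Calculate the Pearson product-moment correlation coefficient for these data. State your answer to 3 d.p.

n = 5, Σx = 555, Σy = 95, Σx² = 74771, Σy² = 1819, Σxy = 10512
nΣxy − ΣxΣy = 52560 − 52725 = -165
nΣx² − (Σx)² = 373855 − 308025 = 65830; nΣy² − (Σy)² = 9095 − 9025 = 70
r = -165 / √(65830 × 70) = -165 / 2146.6486 ≈ -0.077

-0.077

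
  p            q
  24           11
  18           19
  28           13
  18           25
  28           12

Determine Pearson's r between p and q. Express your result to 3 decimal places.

-0.842

n = 5, Σp = 116, Σq = 80, Σp² = 2792, Σq² = 1420, Σpq = 1756
nΣpq − ΣpΣq = 8780 − 9280 = -500
nΣp² − (Σp)² = 13960 − 13456 = 504; nΣq² − (Σq)² = 7100 − 6400 = 700
r = -500 / √(504 × 700) = -500 / 593.9697 ≈ -0.842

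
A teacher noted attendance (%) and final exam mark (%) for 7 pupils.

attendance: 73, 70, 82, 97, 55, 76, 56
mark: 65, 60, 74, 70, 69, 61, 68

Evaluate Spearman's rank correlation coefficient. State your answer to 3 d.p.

0.357

Rank attendance: 4, 3, 6, 7, 1, 5, 2
Rank mark: 3, 1, 7, 6, 5, 2, 4
d = rank(attendance) − rank(mark): 1, 2, -1, 1, -4, 3, -2; Σd² = 36
ρ = 1 − 6Σd² / [n(n²−1)] = 1 − 6×36 / (7×48) = 1 − 216/336 ≈ 0.357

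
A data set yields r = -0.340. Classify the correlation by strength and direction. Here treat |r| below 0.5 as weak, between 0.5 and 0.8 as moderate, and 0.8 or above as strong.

weak negative

r = -0.340 < 0 so the relationship is negative.
|r| = 0.340, which falls in the weak range.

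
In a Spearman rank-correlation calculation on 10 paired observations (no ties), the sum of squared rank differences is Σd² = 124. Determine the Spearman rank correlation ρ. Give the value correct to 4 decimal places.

ρ = 1 − 6Σd² / [n(n²−1)] = 1 − 6×124 / (10×99)
  = 1 − 744/990 = 1 − 0.75152 ≈ 0.2485

0.2485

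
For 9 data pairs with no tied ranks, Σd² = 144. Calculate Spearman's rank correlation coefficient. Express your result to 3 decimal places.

-0.200

ρ = 1 − 6Σd² / [n(n²−1)] = 1 − 6×144 / (9×80)
  = 1 − 864/720 = 1 − 1.2000 ≈ -0.200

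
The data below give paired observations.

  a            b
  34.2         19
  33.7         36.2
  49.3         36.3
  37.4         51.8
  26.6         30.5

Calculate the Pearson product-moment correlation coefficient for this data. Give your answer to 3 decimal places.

n = 5, Σa = 181.2, Σb = 173.8, Σa² = 6842.14, Σb² = 6602.62, Σab = 6407.95
nΣab − ΣaΣb = 32039.75 − 31492.56 = 547.19
nΣa² − (Σa)² = 34210.7 − 32833.44 = 1377.26; nΣb² − (Σb)² = 33013.1 − 30206.44 = 2806.66
r = 547.19 / √(1377.26 × 2806.66) = 547.19 / 1966.0876 ≈ 0.278

0.278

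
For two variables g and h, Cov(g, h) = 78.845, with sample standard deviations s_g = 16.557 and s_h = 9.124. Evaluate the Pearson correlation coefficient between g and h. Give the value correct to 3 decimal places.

r = Cov(g,h) / (s_g · s_h) = 78.845 / (16.557 × 9.124)
  = 78.845 / 151.0661 ≈ 0.522

0.522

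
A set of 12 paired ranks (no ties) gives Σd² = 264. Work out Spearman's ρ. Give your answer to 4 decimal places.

0.0769

ρ = 1 − 6Σd² / [n(n²−1)] = 1 − 6×264 / (12×143)
  = 1 − 1584/1716 = 1 − 0.92308 ≈ 0.0769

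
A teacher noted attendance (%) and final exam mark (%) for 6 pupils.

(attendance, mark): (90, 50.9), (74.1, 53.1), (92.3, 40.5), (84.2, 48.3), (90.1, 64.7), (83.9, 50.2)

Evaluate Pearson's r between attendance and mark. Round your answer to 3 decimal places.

n = 6, Σx = 514.6, Σy = 307.7, Σx² = 44356.96, Σy² = 16089.69, Σxy = 26361.97
nΣxy − ΣxΣy = 158171.82 − 158342.42 = -170.6
nΣx² − (Σx)² = 266141.76 − 264813.16 = 1328.6; nΣy² − (Σy)² = 96538.14 − 94679.29 = 1858.85
r = -170.6 / √(1328.6 × 1858.85) = -170.6 / 1571.5178 ≈ -0.109

-0.109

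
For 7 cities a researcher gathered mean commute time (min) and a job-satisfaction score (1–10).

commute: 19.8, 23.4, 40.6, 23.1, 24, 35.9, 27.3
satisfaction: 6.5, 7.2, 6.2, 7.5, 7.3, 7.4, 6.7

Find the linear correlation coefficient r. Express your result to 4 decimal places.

-0.3144

n = 7, Σx = 194.1, Σy = 48.8, Σx² = 5731.67, Σy² = 341.72, Σxy = 1345.92
nΣxy − ΣxΣy = 9421.44 − 9472.08 = -50.64
nΣx² − (Σx)² = 40121.69 − 37674.81 = 2446.88; nΣy² − (Σy)² = 2392.04 − 2381.44 = 10.6
r = -50.64 / √(2446.88 × 10.6) = -50.64 / 161.0495 ≈ -0.3144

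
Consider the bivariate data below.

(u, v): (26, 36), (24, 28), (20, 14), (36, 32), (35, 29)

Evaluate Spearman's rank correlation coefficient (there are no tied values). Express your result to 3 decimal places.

Rank u: 3, 2, 1, 5, 4
Rank v: 5, 2, 1, 4, 3
d = rank(u) − rank(v): -2, 0, 0, 1, 1; Σd² = 6
ρ = 1 − 6Σd² / [n(n²−1)] = 1 − 6×6 / (5×24) = 1 − 36/120 ≈ 0.700

0.700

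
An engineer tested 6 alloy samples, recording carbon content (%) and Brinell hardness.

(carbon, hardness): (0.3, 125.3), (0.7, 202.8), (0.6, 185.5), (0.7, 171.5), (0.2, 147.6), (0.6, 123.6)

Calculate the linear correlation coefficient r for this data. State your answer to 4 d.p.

n = 6, Σx = 3.1, Σy = 956.3, Σx² = 1.83, Σy² = 157713.15, Σxy = 514.58
nΣxy − ΣxΣy = 3087.48 − 2964.53 = 122.95
nΣx² − (Σx)² = 10.98 − 9.61 = 1.37; nΣy² − (Σy)² = 946278.9 − 914509.69 = 31769.21
r = 122.95 / √(1.37 × 31769.21) = 122.95 / 208.6236 ≈ 0.5893

0.5893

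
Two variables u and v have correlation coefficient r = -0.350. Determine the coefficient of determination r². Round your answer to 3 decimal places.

r² = (-0.350)² = 0.123

0.123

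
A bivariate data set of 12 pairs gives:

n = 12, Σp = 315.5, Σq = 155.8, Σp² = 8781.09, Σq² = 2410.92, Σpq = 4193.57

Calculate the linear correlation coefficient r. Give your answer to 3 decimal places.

0.224

r = (nΣpq − ΣpΣq) / √[(nΣp² − (Σp)²)(nΣq² − (Σq)²)]
Numerator: 12×4193.57 − 315.5×155.8 = 1167.94
Denominator: √[(105373.08 − 99540.25)(28931.04 − 24273.64)] = √[5832.83 × 4657.4] = 5212.0843
r = 1167.94 / 5212.0843 ≈ 0.224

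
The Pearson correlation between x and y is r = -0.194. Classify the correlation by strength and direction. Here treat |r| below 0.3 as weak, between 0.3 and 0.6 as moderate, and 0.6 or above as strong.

r = -0.194 < 0 so the relationship is negative.
|r| = 0.194, which falls in the weak range.

weak negative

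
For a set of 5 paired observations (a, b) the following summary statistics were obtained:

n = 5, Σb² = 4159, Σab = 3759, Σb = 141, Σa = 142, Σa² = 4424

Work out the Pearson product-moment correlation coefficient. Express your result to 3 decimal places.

r = (nΣab − ΣaΣb) / √[(nΣa² − (Σa)²)(nΣb² − (Σb)²)]
Numerator: 5×3759 − 142×141 = -1227
Denominator: √[(22120 − 20164)(20795 − 19881)] = √[1956 × 914] = 1337.0804
r = -1227 / 1337.0804 ≈ -0.918

-0.918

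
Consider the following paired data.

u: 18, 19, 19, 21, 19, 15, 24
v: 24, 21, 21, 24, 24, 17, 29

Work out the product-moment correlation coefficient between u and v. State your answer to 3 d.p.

n = 7, Σu = 135, Σv = 160, Σu² = 2649, Σv² = 3740, Σuv = 3141
nΣuv − ΣuΣv = 21987 − 21600 = 387
nΣu² − (Σu)² = 18543 − 18225 = 318; nΣv² − (Σv)² = 26180 − 25600 = 580
r = 387 / √(318 × 580) = 387 / 429.4648 ≈ 0.901

0.901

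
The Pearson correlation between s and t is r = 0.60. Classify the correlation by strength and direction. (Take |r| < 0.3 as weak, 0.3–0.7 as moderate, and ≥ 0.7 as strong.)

r = 0.60 > 0 so the relationship is positive.
|r| = 0.60, which falls in the moderate range.

moderate positive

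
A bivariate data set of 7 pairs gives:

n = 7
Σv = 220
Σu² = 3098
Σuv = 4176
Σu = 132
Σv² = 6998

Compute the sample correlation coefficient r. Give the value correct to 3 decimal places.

r = (nΣuv − ΣuΣv) / √[(nΣu² − (Σu)²)(nΣv² − (Σv)²)]
Numerator: 7×4176 − 132×220 = 192
Denominator: √[(21686 − 17424)(48986 − 48400)] = √[4262 × 586] = 1580.3582
r = 192 / 1580.3582 ≈ 0.121

0.121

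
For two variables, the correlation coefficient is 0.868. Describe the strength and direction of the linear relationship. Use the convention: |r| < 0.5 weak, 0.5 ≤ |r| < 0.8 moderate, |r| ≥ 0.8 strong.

strong positive

r = 0.868 > 0 so the relationship is positive.
|r| = 0.868, which falls in the strong range.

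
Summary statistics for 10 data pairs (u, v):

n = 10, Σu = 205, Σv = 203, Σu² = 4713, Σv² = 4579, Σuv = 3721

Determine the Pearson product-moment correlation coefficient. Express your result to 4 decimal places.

-0.9109

r = (nΣuv − ΣuΣv) / √[(nΣu² − (Σu)²)(nΣv² − (Σv)²)]
Numerator: 10×3721 − 205×203 = -4405
Denominator: √[(47130 − 42025)(45790 − 41209)] = √[5105 × 4581] = 4835.9079
r = -4405 / 4835.9079 ≈ -0.9109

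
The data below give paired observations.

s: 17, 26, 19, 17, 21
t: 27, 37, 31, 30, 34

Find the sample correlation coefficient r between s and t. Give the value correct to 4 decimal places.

0.9410

n = 5, Σs = 100, Σt = 159, Σs² = 2056, Σt² = 5115, Σst = 3234
nΣst − ΣsΣt = 16170 − 15900 = 270
nΣs² − (Σs)² = 10280 − 10000 = 280; nΣt² − (Σt)² = 25575 − 25281 = 294
r = 270 / √(280 × 294) = 270 / 286.9146 ≈ 0.9410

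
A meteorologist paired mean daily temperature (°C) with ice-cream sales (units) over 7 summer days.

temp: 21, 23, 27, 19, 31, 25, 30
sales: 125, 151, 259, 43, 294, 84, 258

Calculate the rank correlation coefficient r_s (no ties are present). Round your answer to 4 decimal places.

Rank temp: 2, 3, 5, 1, 7, 4, 6
Rank sales: 3, 4, 6, 1, 7, 2, 5
d = rank(temp) − rank(sales): -1, -1, -1, 0, 0, 2, 1; Σd² = 8
ρ = 1 − 6Σd² / [n(n²−1)] = 1 − 6×8 / (7×48) = 1 − 48/336 ≈ 0.8571

0.8571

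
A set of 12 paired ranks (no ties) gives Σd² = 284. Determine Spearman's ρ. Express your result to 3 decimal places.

ρ = 1 − 6Σd² / [n(n²−1)] = 1 − 6×284 / (12×143)
  = 1 − 1704/1716 = 1 − 0.9930 ≈ 0.007

0.007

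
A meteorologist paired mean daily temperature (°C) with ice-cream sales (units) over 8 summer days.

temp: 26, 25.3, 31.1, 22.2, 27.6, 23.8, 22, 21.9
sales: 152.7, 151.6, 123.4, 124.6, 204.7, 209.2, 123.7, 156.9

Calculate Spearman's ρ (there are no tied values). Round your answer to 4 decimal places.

-0.0952

Rank temp: 6, 5, 8, 3, 7, 4, 2, 1
Rank sales: 5, 4, 1, 3, 7, 8, 2, 6
d = rank(temp) − rank(sales): 1, 1, 7, 0, 0, -4, 0, -5; Σd² = 92
ρ = 1 − 6Σd² / [n(n²−1)] = 1 − 6×92 / (8×63) = 1 − 552/504 ≈ -0.0952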